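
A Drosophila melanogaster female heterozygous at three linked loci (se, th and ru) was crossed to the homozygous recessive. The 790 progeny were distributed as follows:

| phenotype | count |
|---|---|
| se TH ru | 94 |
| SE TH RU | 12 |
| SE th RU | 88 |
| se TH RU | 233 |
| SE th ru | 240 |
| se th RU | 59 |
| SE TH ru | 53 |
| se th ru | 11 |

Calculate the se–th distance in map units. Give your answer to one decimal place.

The two most frequent reciprocal classes, se TH RU and SE th ru, are the parental types, so the F1 was se TH RU / SE th ru.
The two rarest classes, SE TH RU and se th ru, are the double crossovers. Comparing them with the parentals, only the se allele has switched, so se is the middle locus and the order is ru – se – th.
Crossovers in the se–th interval produce the single-crossover classes se th RU and SE TH ru (59 + 53 = 112) plus the double crossovers (23).
RF(se–th) = (112 + 23) / 790 = 135/790 = 0.1709 → 17.1 map units.

17.1 map units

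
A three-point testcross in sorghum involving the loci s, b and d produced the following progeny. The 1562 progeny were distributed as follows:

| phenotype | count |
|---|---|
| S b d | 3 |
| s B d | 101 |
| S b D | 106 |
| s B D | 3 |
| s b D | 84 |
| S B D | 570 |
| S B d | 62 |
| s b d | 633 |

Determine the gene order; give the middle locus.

s

The two most frequent reciprocal classes, s b d and S B D, are the parental types, so the F1 was s b d / S B D.
The two rarest classes, S b d and s B D, are the double crossovers. Comparing them with the parentals, only the s allele has switched, so s is the middle locus and the order is b – s – d.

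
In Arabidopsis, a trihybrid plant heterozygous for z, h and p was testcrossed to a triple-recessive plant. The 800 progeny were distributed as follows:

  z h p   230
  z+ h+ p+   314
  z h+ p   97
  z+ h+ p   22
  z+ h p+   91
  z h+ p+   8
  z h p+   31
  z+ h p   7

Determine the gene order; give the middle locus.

z

The two most frequent reciprocal classes, z h p and z+ h+ p+, are the parental types, so the F1 was z h p / z+ h+ p+.
The two rarest classes, z+ h p and z h+ p+, are the double crossovers. Comparing them with the parentals, only the z allele has switched, so z is the middle locus and the order is h – z – p.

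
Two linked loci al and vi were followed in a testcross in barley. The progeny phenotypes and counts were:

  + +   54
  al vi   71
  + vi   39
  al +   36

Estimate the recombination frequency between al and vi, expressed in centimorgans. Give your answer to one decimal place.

The two most frequent classes, + + (54) and al vi (71), are the parental types, so the F1 was + + / al vi.
The recombinant classes are + vi and al +: 39 + 36 = 75.
Recombination frequency = 75/200 = 0.3750 ≈ 37.5%, i.e. 37.5 centimorgans.

37.5 centimorgans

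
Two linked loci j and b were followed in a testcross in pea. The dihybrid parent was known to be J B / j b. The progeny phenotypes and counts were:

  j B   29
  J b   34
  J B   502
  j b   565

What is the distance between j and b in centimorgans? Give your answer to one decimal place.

5.6 centimorgans

The recombinant classes are J b and j B: 34 + 29 = 63.
Recombination frequency = 63/1130 = 0.0558 ≈ 5.6%, i.e. 5.6 centimorgans.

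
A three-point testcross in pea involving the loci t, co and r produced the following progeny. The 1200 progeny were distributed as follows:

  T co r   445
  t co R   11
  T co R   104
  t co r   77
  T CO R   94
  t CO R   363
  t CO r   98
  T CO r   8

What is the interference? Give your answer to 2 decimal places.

0.46

The two most frequent reciprocal classes, t CO R and T co r, are the parental types, so the F1 was t CO R / T co r.
The two rarest classes, t co R and T CO r, are the double crossovers. Comparing them with the parentals, only the co allele has switched, so co is the middle locus and the order is t – co – r.
t–co: (171 + 19)/1200 = 0.1583; co–r: (202 + 19)/1200 = 0.1842.
Expected DCO frequency = 0.1583 × 0.1842 ≈ 0.02916; observed = 19/1200 ≈ 0.01583.
Coefficient of coincidence = 0.01583/0.02916 ≈ 0.54; interference = 1 − 0.54 = 0.46.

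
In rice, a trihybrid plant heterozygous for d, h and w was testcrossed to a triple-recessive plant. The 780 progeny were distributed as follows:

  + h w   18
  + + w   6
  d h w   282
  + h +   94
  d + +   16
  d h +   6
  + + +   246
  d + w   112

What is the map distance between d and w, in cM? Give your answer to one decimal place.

The two most frequent reciprocal classes, + + + and d h w, are the parental types, so the F1 was + + + / d h w.
The two rarest classes, + + w and d h +, are the double crossovers. Comparing them with the parentals, only the w allele has switched, so w is the middle locus and the order is h – w – d.
Crossovers in the w–d interval produce the single-crossover classes d + + and + h w (16 + 18 = 34) plus the double crossovers (12).
RF(w–d) = (34 + 12) / 780 = 46/780 = 0.0590 → 5.9 cM.

5.9 cM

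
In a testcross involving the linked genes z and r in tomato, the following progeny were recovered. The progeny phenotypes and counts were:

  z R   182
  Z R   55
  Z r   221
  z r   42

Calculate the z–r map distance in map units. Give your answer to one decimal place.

The two most frequent classes, Z r (221) and z R (182), are the parental types, so the F1 was Z r / z R.
The recombinant classes are Z R and z r: 55 + 42 = 97.
Recombination frequency = 97/500 = 0.1940 ≈ 19.4%, i.e. 19.4 map units.

19.4 map units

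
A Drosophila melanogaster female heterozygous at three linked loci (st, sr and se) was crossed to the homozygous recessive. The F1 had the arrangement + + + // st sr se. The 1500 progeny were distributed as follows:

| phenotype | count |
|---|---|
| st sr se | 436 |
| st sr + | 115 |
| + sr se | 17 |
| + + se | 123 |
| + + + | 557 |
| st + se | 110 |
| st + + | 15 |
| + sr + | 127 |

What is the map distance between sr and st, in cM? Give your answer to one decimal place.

The two rarest classes, st + + and + sr se, are the double crossovers. Comparing them with the parentals, only the st allele has switched, so st is the middle locus and the order is se – st – sr.
Crossovers in the st–sr interval produce the single-crossover classes + sr + and st + se (127 + 110 = 237) plus the double crossovers (32).
RF(st–sr) = (237 + 32) / 1500 = 269/1500 = 0.1793 → 17.9 cM.

17.9 cM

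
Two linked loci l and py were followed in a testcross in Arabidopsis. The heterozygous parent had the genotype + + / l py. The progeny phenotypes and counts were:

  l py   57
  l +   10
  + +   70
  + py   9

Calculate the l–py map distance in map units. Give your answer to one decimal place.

The recombinant classes are + py and l +: 9 + 10 = 19.
Recombination frequency = 19/146 = 0.1301 ≈ 13.0%, i.e. 13.0 map units.

13.0 map units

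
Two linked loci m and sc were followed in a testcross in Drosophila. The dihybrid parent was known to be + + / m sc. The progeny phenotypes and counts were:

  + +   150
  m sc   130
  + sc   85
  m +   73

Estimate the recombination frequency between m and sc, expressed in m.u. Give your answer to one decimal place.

The recombinant classes are + sc and m +: 85 + 73 = 158.
Recombination frequency = 158/438 = 0.3607 ≈ 36.1%, i.e. 36.1 m.u.

36.1 m.u.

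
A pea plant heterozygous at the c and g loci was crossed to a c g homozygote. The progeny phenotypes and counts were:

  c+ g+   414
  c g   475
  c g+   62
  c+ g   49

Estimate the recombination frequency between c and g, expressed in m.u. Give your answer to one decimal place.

11.1 m.u.

The two most frequent classes, c+ g+ (414) and c g (475), are the parental types, so the F1 was c+ g+ / c g.
The recombinant classes are c+ g and c g+: 49 + 62 = 111.
Recombination frequency = 111/1000 = 0.1110 ≈ 11.1%, i.e. 11.1 m.u.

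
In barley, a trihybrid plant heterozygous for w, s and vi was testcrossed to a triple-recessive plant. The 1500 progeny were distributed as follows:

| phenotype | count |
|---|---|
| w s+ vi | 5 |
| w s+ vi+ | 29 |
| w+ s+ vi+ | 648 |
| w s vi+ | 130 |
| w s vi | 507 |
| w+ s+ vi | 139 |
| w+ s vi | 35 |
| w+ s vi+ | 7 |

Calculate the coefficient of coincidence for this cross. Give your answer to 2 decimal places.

0.84

The two most frequent reciprocal classes, w+ s+ vi+ and w s vi, are the parental types, so the F1 was w+ s+ vi+ / w s vi.
The two rarest classes, w+ s vi+ and w s+ vi, are the double crossovers. Comparing them with the parentals, only the s allele has switched, so s is the middle locus and the order is vi – s – w.
vi–s: (269 + 12)/1500 = 0.1873; s–w: (64 + 12)/1500 = 0.0507.
Expected DCO frequency = 0.1873 × 0.0507 ≈ 0.00950; observed = 12/1500 ≈ 0.00800.
Coefficient of coincidence = 0.00800/0.00950 ≈ 0.84.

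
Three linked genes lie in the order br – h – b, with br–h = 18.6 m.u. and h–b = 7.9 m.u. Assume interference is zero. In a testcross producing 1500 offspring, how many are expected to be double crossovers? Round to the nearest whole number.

Map distances give recombination frequencies of 0.186 and 0.079 for the two intervals.
With no interference, expected double-crossover frequency = 0.186 × 0.079 = 0.01469.
Expected number = 0.01469 × 1500 = 22.04 ≈ 22.

22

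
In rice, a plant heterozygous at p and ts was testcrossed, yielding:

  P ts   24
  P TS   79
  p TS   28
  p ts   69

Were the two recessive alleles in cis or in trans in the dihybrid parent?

cis

The two most frequent classes are P TS (79) and p ts (69); these are the parental (non-recombinant) types.
So the F1 carried P TS on one chromosome and p ts on the other — the recessive alleles are on the same chromosome (cis / coupling).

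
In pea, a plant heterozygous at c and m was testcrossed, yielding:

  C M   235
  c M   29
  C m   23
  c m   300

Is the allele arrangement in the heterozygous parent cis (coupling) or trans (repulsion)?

The two most frequent classes are C M (235) and c m (300); these are the parental (non-recombinant) types.
So the F1 carried C M on one chromosome and c m on the other — the recessive alleles are on the same chromosome (cis / coupling).

cis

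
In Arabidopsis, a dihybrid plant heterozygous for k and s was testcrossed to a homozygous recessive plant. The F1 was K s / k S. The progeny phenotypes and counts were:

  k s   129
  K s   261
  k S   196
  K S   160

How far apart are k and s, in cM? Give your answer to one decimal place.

The recombinant classes are K S and k s: 160 + 129 = 289.
Recombination frequency = 289/746 = 0.3874 ≈ 38.7%, i.e. 38.7 cM.

38.7 cM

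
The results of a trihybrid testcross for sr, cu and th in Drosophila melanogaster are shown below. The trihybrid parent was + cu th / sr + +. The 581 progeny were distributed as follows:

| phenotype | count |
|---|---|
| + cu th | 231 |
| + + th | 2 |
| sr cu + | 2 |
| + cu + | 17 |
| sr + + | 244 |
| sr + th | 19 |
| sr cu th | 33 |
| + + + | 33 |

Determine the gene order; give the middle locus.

The two rarest classes, + + th and sr cu +, are the double crossovers. Comparing them with the parentals, only the cu allele has switched, so cu is the middle locus and the order is sr – cu – th.

cu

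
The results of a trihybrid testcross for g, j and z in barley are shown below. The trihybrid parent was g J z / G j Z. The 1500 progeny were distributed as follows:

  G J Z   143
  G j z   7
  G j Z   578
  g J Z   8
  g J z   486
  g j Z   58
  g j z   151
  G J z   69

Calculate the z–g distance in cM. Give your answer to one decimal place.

The two rarest classes, g J Z and G j z, are the double crossovers. Comparing them with the parentals, only the z allele has switched, so z is the middle locus and the order is g – z – j.
Crossovers in the g–z interval produce the single-crossover classes G J z and g j Z (69 + 58 = 127) plus the double crossovers (15).
RF(g–z) = (127 + 15) / 1500 = 142/1500 = 0.0947 → 9.5 cM.

9.5 cM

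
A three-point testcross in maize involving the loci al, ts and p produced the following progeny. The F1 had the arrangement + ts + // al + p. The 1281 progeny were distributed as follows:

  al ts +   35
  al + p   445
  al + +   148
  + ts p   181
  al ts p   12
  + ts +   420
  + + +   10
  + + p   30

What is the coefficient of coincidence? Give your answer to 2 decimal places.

The two rarest classes, + + + and al ts p, are the double crossovers. Comparing them with the parentals, only the ts allele has switched, so ts is the middle locus and the order is p – ts – al.
p–ts: (329 + 22)/1281 = 0.2740; ts–al: (65 + 22)/1281 = 0.0679.
Expected DCO frequency = 0.2740 × 0.0679 ≈ 0.01860; observed = 22/1281 ≈ 0.01717.
Coefficient of coincidence = 0.01717/0.01860 ≈ 0.92.

0.92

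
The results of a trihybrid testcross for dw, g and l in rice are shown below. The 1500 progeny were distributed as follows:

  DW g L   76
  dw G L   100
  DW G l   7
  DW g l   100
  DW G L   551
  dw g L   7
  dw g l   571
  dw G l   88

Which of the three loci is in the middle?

The two most frequent reciprocal classes, DW G L and dw g l, are the parental types, so the F1 was DW G L / dw g l.
The two rarest classes, DW G l and dw g L, are the double crossovers. Comparing them with the parentals, only the l allele has switched, so l is the middle locus and the order is dw – l – g.

l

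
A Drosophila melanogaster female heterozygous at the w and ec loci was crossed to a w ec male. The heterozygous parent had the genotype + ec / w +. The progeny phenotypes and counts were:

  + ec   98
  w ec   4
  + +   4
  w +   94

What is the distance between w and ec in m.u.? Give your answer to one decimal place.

The recombinant classes are + + and w ec: 4 + 4 = 8.
Recombination frequency = 8/200 = 0.0400 ≈ 4.0%, i.e. 4.0 m.u.

4.0 m.u.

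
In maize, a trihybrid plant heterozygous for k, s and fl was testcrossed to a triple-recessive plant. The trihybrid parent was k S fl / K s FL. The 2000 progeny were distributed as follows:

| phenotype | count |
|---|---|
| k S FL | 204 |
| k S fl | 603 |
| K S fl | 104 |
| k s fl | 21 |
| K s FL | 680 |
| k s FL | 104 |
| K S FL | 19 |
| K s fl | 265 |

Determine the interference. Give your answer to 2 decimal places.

The two rarest classes, k s fl and K S FL, are the double crossovers. Comparing them with the parentals, only the s allele has switched, so s is the middle locus and the order is fl – s – k.
fl–s: (469 + 40)/2000 = 0.2545; s–k: (208 + 40)/2000 = 0.1240.
Expected DCO frequency = 0.2545 × 0.1240 ≈ 0.03156; observed = 40/2000 ≈ 0.02000.
Coefficient of coincidence = 0.02000/0.03156 ≈ 0.63; interference = 1 − 0.63 = 0.37.

0.37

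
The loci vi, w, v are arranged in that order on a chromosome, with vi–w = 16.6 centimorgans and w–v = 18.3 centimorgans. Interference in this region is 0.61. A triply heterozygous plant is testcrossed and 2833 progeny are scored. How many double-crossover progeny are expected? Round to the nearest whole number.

34

Map distances give recombination frequencies of 0.166 and 0.183 for the two intervals.
With interference 0.61 (so coincidence = 0.39), expected double-crossover frequency = 0.166 × 0.183 × 0.39 = 0.01185.
Expected number = 0.01185 × 2833 = 33.56 ≈ 34.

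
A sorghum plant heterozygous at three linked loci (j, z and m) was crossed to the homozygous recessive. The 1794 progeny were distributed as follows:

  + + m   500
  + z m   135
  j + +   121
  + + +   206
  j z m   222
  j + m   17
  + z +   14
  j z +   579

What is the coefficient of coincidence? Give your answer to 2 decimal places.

0.42

The two most frequent reciprocal classes, j z + and + + m, are the parental types, so the F1 was j z + / + + m.
The two rarest classes, + z + and j + m, are the double crossovers. Comparing them with the parentals, only the j allele has switched, so j is the middle locus and the order is m – j – z.
m–j: (428 + 31)/1794 = 0.2559; j–z: (256 + 31)/1794 = 0.1600.
Expected DCO frequency = 0.2559 × 0.1600 ≈ 0.04094; observed = 31/1794 ≈ 0.01728.
Coefficient of coincidence = 0.01728/0.04094 ≈ 0.42.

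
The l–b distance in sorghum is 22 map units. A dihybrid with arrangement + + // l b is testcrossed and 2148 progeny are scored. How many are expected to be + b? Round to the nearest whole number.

236

A map distance of 22 map units corresponds to a recombination frequency of 0.220.
The F1 is + + / l b, so + b is a recombinant gamete class with expected frequency r/2 = 0.220/2 = 0.1100.
Expected number = 0.1100 × 2148 = 236.28 ≈ 236.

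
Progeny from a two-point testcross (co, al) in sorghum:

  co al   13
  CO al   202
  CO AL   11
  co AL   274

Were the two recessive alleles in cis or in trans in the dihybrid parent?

trans

The two most frequent classes are CO al (202) and co AL (274); these are the parental (non-recombinant) types.
So the F1 carried CO al on one chromosome and co AL on the other — the recessive alleles are on opposite chromosomes (trans / repulsion).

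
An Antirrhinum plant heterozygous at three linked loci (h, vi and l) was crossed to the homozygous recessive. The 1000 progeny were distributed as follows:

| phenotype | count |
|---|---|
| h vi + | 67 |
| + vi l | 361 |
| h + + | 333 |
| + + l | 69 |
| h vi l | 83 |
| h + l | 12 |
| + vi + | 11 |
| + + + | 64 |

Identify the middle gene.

The two most frequent reciprocal classes, + vi l and h + +, are the parental types, so the F1 was + vi l / h + +.
The two rarest classes, + vi + and h + l, are the double crossovers. Comparing them with the parentals, only the l allele has switched, so l is the middle locus and the order is vi – l – h.

l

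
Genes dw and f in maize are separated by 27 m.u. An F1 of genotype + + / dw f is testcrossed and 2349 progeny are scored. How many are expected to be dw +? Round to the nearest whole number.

A map distance of 27 m.u. corresponds to a recombination frequency of 0.270.
The F1 is + + / dw f, so dw + is a recombinant gamete class with expected frequency r/2 = 0.270/2 = 0.1350.
Expected number = 0.1350 × 2349 = 317.12 ≈ 317.

317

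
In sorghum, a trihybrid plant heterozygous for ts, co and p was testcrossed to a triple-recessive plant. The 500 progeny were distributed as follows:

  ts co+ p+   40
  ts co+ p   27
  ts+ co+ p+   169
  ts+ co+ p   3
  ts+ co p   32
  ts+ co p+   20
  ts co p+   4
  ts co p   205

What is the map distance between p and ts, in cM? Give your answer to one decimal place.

The two most frequent reciprocal classes, ts+ co+ p+ and ts co p, are the parental types, so the F1 was ts+ co+ p+ / ts co p.
The two rarest classes, ts+ co+ p and ts co p+, are the double crossovers. Comparing them with the parentals, only the p allele has switched, so p is the middle locus and the order is ts – p – co.
Crossovers in the ts–p interval produce the single-crossover classes ts co+ p+ and ts+ co p (40 + 32 = 72) plus the double crossovers (7).
RF(ts–p) = (72 + 7) / 500 = 79/500 = 0.1580 → 15.8 cM.

15.8 cM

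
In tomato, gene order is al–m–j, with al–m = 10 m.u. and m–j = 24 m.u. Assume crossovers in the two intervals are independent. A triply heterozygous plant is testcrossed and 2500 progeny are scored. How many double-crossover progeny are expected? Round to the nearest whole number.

Map distances give recombination frequencies of 0.100 and 0.240 for the two intervals.
With no interference, expected double-crossover frequency = 0.100 × 0.240 = 0.02400.
Expected number = 0.02400 × 2500 = 60.00 ≈ 60.

60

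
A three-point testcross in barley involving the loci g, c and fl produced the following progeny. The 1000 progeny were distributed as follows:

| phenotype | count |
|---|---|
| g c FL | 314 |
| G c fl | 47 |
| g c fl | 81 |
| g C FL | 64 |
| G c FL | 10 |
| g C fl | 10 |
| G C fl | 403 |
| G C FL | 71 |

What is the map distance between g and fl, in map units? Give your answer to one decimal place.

17.2 map units

The two most frequent reciprocal classes, G C fl and g c FL, are the parental types, so the F1 was G C fl / g c FL.
The two rarest classes, g C fl and G c FL, are the double crossovers. Comparing them with the parentals, only the g allele has switched, so g is the middle locus and the order is c – g – fl.
Crossovers in the g–fl interval produce the single-crossover classes G C FL and g c fl (71 + 81 = 152) plus the double crossovers (20).
RF(g–fl) = (152 + 20) / 1000 = 172/1000 = 0.1720 → 17.2 map units.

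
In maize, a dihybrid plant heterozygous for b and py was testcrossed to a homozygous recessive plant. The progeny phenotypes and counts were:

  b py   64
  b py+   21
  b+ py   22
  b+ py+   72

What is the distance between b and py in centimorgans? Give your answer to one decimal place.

The two most frequent classes, b+ py+ (72) and b py (64), are the parental types, so the F1 was b+ py+ / b py.
The recombinant classes are b+ py and b py+: 22 + 21 = 43.
Recombination frequency = 43/179 = 0.2402 ≈ 24.0%, i.e. 24.0 centimorgans.

24.0 centimorgans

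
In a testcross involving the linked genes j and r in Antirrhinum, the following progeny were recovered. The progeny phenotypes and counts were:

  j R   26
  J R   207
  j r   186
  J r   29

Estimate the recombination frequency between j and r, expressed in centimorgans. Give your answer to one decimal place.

The two most frequent classes, J R (207) and j r (186), are the parental types, so the F1 was J R / j r.
The recombinant classes are J r and j R: 29 + 26 = 55.
Recombination frequency = 55/448 = 0.1228 ≈ 12.3%, i.e. 12.3 centimorgans.

12.3 centimorgans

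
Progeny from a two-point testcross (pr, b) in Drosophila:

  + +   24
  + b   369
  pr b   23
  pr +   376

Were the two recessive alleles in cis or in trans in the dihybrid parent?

The two most frequent classes are + b (369) and pr + (376); these are the parental (non-recombinant) types.
So the F1 carried + b on one chromosome and pr + on the other — the recessive alleles are on opposite chromosomes (trans / repulsion).

trans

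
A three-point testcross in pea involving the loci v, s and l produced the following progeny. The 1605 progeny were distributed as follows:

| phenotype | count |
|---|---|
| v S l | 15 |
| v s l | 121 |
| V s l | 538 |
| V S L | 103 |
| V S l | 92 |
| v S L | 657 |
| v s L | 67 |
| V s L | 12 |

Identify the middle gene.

The two most frequent reciprocal classes, v S L and V s l, are the parental types, so the F1 was v S L / V s l.
The two rarest classes, v S l and V s L, are the double crossovers. Comparing them with the parentals, only the l allele has switched, so l is the middle locus and the order is s – l – v.

l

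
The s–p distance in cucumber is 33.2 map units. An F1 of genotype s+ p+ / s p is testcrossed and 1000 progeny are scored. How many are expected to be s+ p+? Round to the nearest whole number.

A map distance of 33.2 map units corresponds to a recombination frequency of 0.332.
The F1 is s+ p+ / s p, so s+ p+ is a parental gamete class with expected frequency (1 − r)/2 = 0.668/2 = 0.3340.
Expected number = 0.3340 × 1000 = 334.00 ≈ 334.

334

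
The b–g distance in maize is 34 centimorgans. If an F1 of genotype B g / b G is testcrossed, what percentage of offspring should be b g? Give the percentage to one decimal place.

A map distance of 34 centimorgans corresponds to a recombination frequency of 0.340.
The F1 is B g / b G, so b g is a recombinant gamete class with expected frequency r/2 = 0.340/2 = 0.1700.
That is 0.1700 = 17.0% of the progeny.

17.0%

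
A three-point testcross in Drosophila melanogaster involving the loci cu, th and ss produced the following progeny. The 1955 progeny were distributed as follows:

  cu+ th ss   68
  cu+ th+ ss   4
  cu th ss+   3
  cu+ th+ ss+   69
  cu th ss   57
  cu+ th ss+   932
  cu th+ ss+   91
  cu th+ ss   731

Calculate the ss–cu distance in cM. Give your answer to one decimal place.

8.5 cM

The two most frequent reciprocal classes, cu th+ ss and cu+ th ss+, are the parental types, so the F1 was cu th+ ss / cu+ th ss+.
The two rarest classes, cu+ th+ ss and cu th ss+, are the double crossovers. Comparing them with the parentals, only the cu allele has switched, so cu is the middle locus and the order is th – cu – ss.
Crossovers in the cu–ss interval produce the single-crossover classes cu th+ ss+ and cu+ th ss (91 + 68 = 159) plus the double crossovers (7).
RF(cu–ss) = (159 + 7) / 1955 = 166/1955 = 0.0849 → 8.5 cM.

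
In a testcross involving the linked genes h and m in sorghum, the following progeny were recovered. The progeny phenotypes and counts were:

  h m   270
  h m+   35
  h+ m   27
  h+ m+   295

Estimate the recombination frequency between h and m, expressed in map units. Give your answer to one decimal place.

9.9 map units

The two most frequent classes, h+ m+ (295) and h m (270), are the parental types, so the F1 was h+ m+ / h m.
The recombinant classes are h+ m and h m+: 27 + 35 = 62.
Recombination frequency = 62/627 = 0.0989 ≈ 9.9%, i.e. 9.9 map units.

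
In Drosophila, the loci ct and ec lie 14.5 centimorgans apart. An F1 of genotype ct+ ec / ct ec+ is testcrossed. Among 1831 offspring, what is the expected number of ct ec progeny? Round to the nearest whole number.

A map distance of 14.5 centimorgans corresponds to a recombination frequency of 0.145.
The F1 is ct+ ec / ct ec+, so ct ec is a recombinant gamete class with expected frequency r/2 = 0.145/2 = 0.0725.
Expected number = 0.0725 × 1831 = 132.75 ≈ 133.

133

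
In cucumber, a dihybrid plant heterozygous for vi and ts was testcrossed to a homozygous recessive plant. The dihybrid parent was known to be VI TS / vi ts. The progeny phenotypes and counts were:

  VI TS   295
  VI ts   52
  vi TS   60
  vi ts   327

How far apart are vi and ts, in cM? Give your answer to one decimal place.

15.3 cM

The recombinant classes are VI ts and vi TS: 52 + 60 = 112.
Recombination frequency = 112/734 = 0.1526 ≈ 15.3%, i.e. 15.3 cM.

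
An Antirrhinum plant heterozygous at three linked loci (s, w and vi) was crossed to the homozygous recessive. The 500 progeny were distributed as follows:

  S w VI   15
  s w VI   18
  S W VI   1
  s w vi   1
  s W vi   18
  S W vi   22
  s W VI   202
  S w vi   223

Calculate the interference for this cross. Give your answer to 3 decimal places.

0.320

The two most frequent reciprocal classes, S w vi and s W VI, are the parental types, so the F1 was S w vi / s W VI.
The two rarest classes, s w vi and S W VI, are the double crossovers. Comparing them with the parentals, only the s allele has switched, so s is the middle locus and the order is w – s – vi.
w–s: (40 + 2)/500 = 0.0840; s–vi: (33 + 2)/500 = 0.0700.
Expected DCO frequency = 0.0840 × 0.0700 ≈ 0.00588; observed = 2/500 ≈ 0.00400.
Coefficient of coincidence = 0.00400/0.00588 ≈ 0.680; interference = 1 − 0.680 = 0.320.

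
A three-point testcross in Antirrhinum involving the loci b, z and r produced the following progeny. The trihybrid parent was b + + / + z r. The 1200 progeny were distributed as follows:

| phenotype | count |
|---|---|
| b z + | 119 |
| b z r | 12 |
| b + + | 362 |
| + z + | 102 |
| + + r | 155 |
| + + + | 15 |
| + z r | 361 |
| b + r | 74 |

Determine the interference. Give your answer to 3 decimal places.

0.470

The two rarest classes, + + + and b z r, are the double crossovers. Comparing them with the parentals, only the b allele has switched, so b is the middle locus and the order is r – b – z.
r–b: (176 + 27)/1200 = 0.1692; b–z: (274 + 27)/1200 = 0.2508.
Expected DCO frequency = 0.1692 × 0.2508 ≈ 0.04244; observed = 27/1200 ≈ 0.02250.
Coefficient of coincidence = 0.02250/0.04244 ≈ 0.530; interference = 1 − 0.530 = 0.470.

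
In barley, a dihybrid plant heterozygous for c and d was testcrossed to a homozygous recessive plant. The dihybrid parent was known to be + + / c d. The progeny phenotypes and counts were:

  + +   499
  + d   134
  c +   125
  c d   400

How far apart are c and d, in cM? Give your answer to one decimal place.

22.4 cM

The recombinant classes are + d and c +: 134 + 125 = 259.
Recombination frequency = 259/1158 = 0.2237 ≈ 22.4%, i.e. 22.4 cM.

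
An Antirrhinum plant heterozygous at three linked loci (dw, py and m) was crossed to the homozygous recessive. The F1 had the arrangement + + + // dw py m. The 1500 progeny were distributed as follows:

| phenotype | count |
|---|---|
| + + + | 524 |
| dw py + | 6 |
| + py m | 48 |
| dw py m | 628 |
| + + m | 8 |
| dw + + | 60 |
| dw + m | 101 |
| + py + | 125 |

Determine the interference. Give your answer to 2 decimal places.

The two rarest classes, + + m and dw py +, are the double crossovers. Comparing them with the parentals, only the m allele has switched, so m is the middle locus and the order is py – m – dw.
py–m: (226 + 14)/1500 = 0.1600; m–dw: (108 + 14)/1500 = 0.0813.
Expected DCO frequency = 0.1600 × 0.0813 ≈ 0.01301; observed = 14/1500 ≈ 0.00933.
Coefficient of coincidence = 0.00933/0.01301 ≈ 0.72; interference = 1 − 0.72 = 0.28.

0.28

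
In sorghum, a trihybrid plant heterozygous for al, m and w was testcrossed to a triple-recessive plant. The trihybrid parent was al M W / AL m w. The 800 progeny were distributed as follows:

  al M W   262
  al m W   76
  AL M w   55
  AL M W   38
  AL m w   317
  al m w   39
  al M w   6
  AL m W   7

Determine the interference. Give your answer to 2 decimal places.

0.20

The two rarest classes, al M w and AL m W, are the double crossovers. Comparing them with the parentals, only the w allele has switched, so w is the middle locus and the order is m – w – al.
m–w: (131 + 13)/800 = 0.1800; w–al: (77 + 13)/800 = 0.1125.
Expected DCO frequency = 0.1800 × 0.1125 ≈ 0.02025; observed = 13/800 ≈ 0.01625.
Coefficient of coincidence = 0.01625/0.02025 ≈ 0.80; interference = 1 − 0.80 = 0.20.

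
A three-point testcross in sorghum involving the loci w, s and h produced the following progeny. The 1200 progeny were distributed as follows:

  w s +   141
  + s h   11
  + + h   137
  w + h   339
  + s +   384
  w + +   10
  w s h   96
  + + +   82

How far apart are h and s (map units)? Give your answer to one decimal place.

The two most frequent reciprocal classes, w + h and + s +, are the parental types, so the F1 was w + h / + s +.
The two rarest classes, w + + and + s h, are the double crossovers. Comparing them with the parentals, only the h allele has switched, so h is the middle locus and the order is s – h – w.
Crossovers in the s–h interval produce the single-crossover classes w s h and + + + (96 + 82 = 178) plus the double crossovers (21).
RF(s–h) = (178 + 21) / 1200 = 199/1200 = 0.1658 → 16.6 map units.

16.6 map units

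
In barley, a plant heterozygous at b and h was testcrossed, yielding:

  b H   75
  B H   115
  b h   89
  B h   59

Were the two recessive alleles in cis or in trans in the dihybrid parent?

The two most frequent classes are B H (115) and b h (89); these are the parental (non-recombinant) types.
So the F1 carried B H on one chromosome and b h on the other — the recessive alleles are on the same chromosome (cis / coupling).

cis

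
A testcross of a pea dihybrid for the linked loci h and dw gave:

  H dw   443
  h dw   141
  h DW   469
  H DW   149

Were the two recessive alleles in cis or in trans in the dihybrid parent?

trans

The two most frequent classes are H dw (443) and h DW (469); these are the parental (non-recombinant) types.
So the F1 carried H dw on one chromosome and h DW on the other — the recessive alleles are on opposite chromosomes (trans / repulsion).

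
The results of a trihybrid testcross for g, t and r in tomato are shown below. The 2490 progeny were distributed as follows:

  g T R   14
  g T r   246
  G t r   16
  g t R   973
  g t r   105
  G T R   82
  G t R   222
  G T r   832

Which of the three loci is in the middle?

t

The two most frequent reciprocal classes, g t R and G T r, are the parental types, so the F1 was g t R / G T r.
The two rarest classes, g T R and G t r, are the double crossovers. Comparing them with the parentals, only the t allele has switched, so t is the middle locus and the order is g – t – r.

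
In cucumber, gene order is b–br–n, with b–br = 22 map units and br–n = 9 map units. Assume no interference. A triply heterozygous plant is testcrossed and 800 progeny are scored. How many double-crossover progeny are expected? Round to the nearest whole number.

16

Map distances give recombination frequencies of 0.220 and 0.090 for the two intervals.
With no interference, expected double-crossover frequency = 0.220 × 0.090 = 0.01980.
Expected number = 0.01980 × 800 = 15.84 ≈ 16.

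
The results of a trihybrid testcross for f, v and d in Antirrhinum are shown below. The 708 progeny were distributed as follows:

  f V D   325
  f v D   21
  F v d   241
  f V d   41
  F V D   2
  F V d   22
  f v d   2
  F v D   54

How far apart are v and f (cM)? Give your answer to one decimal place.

6.6 cM

The two most frequent reciprocal classes, f V D and F v d, are the parental types, so the F1 was f V D / F v d.
The two rarest classes, F V D and f v d, are the double crossovers. Comparing them with the parentals, only the f allele has switched, so f is the middle locus and the order is v – f – d.
Crossovers in the v–f interval produce the single-crossover classes f v D and F V d (21 + 22 = 43) plus the double crossovers (4).
RF(v–f) = (43 + 4) / 708 = 47/708 = 0.0664 → 6.6 cM.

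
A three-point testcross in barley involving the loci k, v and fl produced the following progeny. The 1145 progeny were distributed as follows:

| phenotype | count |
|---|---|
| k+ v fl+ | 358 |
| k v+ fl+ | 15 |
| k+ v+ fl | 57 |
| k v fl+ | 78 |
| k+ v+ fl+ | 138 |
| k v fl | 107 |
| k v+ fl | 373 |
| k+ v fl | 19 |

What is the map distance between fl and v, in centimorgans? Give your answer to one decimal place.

24.4 centimorgans

The two most frequent reciprocal classes, k+ v fl+ and k v+ fl, are the parental types, so the F1 was k+ v fl+ / k v+ fl.
The two rarest classes, k+ v fl and k v+ fl+, are the double crossovers. Comparing them with the parentals, only the fl allele has switched, so fl is the middle locus and the order is k – fl – v.
Crossovers in the fl–v interval produce the single-crossover classes k+ v+ fl+ and k v fl (138 + 107 = 245) plus the double crossovers (34).
RF(fl–v) = (245 + 34) / 1145 = 279/1145 = 0.2437 → 24.4 centimorgans.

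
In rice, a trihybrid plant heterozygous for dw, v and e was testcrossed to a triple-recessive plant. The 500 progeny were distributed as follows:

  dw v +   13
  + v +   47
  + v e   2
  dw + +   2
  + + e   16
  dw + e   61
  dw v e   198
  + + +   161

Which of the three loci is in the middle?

The two most frequent reciprocal classes, dw v e and + + +, are the parental types, so the F1 was dw v e / + + +.
The two rarest classes, + v e and dw + +, are the double crossovers. Comparing them with the parentals, only the dw allele has switched, so dw is the middle locus and the order is v – dw – e.

dw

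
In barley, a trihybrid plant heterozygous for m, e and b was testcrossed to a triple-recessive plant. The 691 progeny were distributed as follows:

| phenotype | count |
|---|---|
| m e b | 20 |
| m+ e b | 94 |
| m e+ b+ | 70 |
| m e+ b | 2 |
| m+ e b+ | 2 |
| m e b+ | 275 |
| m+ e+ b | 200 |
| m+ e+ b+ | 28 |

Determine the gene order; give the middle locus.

m

The two most frequent reciprocal classes, m+ e+ b and m e b+, are the parental types, so the F1 was m+ e+ b / m e b+.
The two rarest classes, m e+ b and m+ e b+, are the double crossovers. Comparing them with the parentals, only the m allele has switched, so m is the middle locus and the order is b – m – e.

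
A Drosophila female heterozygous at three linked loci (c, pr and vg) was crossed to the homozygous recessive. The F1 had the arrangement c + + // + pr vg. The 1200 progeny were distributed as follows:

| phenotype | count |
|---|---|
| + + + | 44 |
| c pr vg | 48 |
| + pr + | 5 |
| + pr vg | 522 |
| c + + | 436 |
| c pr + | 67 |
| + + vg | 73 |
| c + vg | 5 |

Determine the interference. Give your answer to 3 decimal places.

The two rarest classes, c + vg and + pr +, are the double crossovers. Comparing them with the parentals, only the vg allele has switched, so vg is the middle locus and the order is c – vg – pr.
c–vg: (92 + 10)/1200 = 0.0850; vg–pr: (140 + 10)/1200 = 0.1250.
Expected DCO frequency = 0.0850 × 0.1250 ≈ 0.01063; observed = 10/1200 ≈ 0.00833.
Coefficient of coincidence = 0.00833/0.01063 ≈ 0.784; interference = 1 − 0.784 = 0.216.

0.216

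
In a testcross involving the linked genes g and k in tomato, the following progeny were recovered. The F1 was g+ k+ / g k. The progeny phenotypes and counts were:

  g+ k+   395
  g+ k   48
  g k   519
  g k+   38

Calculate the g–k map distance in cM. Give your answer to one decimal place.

The recombinant classes are g+ k and g k+: 48 + 38 = 86.
Recombination frequency = 86/1000 = 0.0860 ≈ 8.6%, i.e. 8.6 cM.

8.6 cM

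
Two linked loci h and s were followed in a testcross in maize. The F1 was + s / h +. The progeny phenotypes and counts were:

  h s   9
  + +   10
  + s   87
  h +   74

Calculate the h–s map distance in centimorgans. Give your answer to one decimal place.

10.6 centimorgans

The recombinant classes are + + and h s: 10 + 9 = 19.
Recombination frequency = 19/180 = 0.1056 ≈ 10.6%, i.e. 10.6 centimorgans.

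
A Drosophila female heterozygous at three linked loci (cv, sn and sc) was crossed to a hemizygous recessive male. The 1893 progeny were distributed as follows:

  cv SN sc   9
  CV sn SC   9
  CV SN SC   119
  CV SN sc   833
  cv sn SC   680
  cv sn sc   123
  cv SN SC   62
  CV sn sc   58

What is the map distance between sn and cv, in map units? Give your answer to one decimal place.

The two most frequent reciprocal classes, CV SN sc and cv sn SC, are the parental types, so the F1 was CV SN sc / cv sn SC.
The two rarest classes, cv SN sc and CV sn SC, are the double crossovers. Comparing them with the parentals, only the cv allele has switched, so cv is the middle locus and the order is sn – cv – sc.
Crossovers in the sn–cv interval produce the single-crossover classes CV sn sc and cv SN SC (58 + 62 = 120) plus the double crossovers (18).
RF(sn–cv) = (120 + 18) / 1893 = 138/1893 = 0.0729 → 7.3 map units.

7.3 map units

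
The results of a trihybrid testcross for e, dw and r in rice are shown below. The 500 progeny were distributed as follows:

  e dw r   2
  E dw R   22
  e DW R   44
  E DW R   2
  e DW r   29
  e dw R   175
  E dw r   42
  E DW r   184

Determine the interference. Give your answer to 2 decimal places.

0.60

The two most frequent reciprocal classes, e dw R and E DW r, are the parental types, so the F1 was e dw R / E DW r.
The two rarest classes, e dw r and E DW R, are the double crossovers. Comparing them with the parentals, only the r allele has switched, so r is the middle locus and the order is dw – r – e.
dw–r: (86 + 4)/500 = 0.1800; r–e: (51 + 4)/500 = 0.1100.
Expected DCO frequency = 0.1800 × 0.1100 ≈ 0.01980; observed = 4/500 ≈ 0.00800.
Coefficient of coincidence = 0.00800/0.01980 ≈ 0.40; interference = 1 − 0.40 = 0.60.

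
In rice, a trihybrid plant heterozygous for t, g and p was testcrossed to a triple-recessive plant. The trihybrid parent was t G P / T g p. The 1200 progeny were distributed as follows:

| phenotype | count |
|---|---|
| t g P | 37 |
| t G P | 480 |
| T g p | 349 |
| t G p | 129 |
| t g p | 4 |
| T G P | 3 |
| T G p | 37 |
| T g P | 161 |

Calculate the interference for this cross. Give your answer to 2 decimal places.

The two rarest classes, T G P and t g p, are the double crossovers. Comparing them with the parentals, only the t allele has switched, so t is the middle locus and the order is g – t – p.
g–t: (74 + 7)/1200 = 0.0675; t–p: (290 + 7)/1200 = 0.2475.
Expected DCO frequency = 0.0675 × 0.2475 ≈ 0.01671; observed = 7/1200 ≈ 0.00583.
Coefficient of coincidence = 0.00583/0.01671 ≈ 0.35; interference = 1 − 0.35 = 0.65.

0.65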